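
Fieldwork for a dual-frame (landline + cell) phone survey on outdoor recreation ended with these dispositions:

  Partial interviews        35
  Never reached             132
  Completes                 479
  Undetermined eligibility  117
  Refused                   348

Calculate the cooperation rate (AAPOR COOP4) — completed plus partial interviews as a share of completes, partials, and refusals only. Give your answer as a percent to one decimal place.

59.6%

Numerator = 479 + 35 = 514
Base = 479 + 35 + 348 = 862
COOP4 = 514 / 862 = 0.5963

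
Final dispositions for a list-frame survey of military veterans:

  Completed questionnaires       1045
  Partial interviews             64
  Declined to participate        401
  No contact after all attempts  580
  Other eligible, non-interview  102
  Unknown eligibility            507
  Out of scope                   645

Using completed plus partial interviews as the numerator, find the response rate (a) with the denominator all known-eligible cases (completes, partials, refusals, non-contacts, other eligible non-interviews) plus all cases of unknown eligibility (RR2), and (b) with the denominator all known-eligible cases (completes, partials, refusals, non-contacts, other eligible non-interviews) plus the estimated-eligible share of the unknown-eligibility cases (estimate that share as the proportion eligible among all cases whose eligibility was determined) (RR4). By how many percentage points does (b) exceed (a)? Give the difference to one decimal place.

Num: 1045 + 64 = 1109
Denominator: 1045 + 64 + 401 + 580 + 102 + 507 = 2699
RR2 = 1109 / 2699 = 0.4109
Eligible (known): 1045 + 64 + 401 + 580 + 102 = 2192
e = 2192 / (2192 + 645) = 2192 / 2837 = 0.7726
e × U: 0.7726 × 507 = 391.71
Denominator: 2192 + 391.71 = 2583.71
RR4 = 1109 / 2583.71 = 0.4292
Difference = 42.92 − 41.09 = 1.83 percentage points

1.8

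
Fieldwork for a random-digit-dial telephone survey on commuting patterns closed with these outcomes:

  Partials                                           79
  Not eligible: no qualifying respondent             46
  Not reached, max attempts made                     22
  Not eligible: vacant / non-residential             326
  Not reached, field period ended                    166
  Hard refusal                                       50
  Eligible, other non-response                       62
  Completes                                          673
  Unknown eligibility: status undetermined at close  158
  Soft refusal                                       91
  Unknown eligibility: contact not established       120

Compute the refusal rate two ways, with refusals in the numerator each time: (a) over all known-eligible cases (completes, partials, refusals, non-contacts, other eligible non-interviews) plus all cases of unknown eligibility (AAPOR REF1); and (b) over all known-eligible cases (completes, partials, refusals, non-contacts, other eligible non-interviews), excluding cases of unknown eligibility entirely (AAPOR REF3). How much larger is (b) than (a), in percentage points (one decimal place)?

2.4

Refusal or break-off = 50 + 91 = 141
No answer / not reached = 166 + 22 = 188
Unknown if eligible = 120 + 158 = 278
Screened out, ineligible = 46 + 326 = 372
Numerator: 141
Denominator: 673 + 79 + 141 + 188 + 62 + 278 = 1421
REF1 = 141 / 1421 = 0.0992
Denominator: 673 + 79 + 141 + 188 + 62 = 1143
REF3 = 141 / 1143 = 0.1234
Difference = 12.34 − 9.92 = 2.42 percentage points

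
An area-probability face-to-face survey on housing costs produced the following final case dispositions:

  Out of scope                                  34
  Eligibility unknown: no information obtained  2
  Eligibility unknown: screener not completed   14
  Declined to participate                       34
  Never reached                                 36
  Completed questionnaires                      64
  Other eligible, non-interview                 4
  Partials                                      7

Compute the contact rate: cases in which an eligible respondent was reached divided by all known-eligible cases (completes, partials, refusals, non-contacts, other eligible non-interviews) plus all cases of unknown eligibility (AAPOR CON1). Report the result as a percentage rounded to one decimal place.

67.7%

Undetermined eligibility = 14 + 2 = 16
Num = 64 + 7 + 34 + 4 = 109
Base = 64 + 7 + 34 + 36 + 4 + 16 = 161
CON1 = 109 / 161 = 0.6770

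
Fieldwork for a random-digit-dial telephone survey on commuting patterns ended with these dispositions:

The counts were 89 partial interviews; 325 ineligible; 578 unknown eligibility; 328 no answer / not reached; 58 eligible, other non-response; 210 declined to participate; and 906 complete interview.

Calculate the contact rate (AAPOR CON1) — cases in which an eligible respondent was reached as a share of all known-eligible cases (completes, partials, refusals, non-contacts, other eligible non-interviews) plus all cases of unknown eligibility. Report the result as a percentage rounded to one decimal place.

Top = 906 + 89 + 210 + 58 = 1263
Denom = 906 + 89 + 210 + 328 + 58 + 578 = 2169
CON1 = 1263 / 2169 = 0.5823

58.2%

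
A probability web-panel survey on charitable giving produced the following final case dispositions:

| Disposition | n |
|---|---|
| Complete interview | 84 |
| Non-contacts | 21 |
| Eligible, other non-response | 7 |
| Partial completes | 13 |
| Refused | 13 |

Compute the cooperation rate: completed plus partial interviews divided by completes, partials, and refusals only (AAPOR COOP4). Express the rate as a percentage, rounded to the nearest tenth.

88.2%

Num: 84 + 13 = 97
Denom: 84 + 13 + 13 = 110
COOP4 = 97 / 110 = 0.8818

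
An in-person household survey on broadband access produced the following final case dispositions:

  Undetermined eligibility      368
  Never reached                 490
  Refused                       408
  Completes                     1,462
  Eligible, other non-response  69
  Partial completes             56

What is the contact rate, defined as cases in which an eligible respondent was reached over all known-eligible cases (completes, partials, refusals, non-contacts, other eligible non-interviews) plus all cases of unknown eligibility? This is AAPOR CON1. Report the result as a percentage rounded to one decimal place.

Top = 1462 + 56 + 408 + 69 = 1995
Base = 1462 + 56 + 408 + 490 + 69 + 368 = 2853
CON1 = 1995 / 2853 = 0.6993

69.9%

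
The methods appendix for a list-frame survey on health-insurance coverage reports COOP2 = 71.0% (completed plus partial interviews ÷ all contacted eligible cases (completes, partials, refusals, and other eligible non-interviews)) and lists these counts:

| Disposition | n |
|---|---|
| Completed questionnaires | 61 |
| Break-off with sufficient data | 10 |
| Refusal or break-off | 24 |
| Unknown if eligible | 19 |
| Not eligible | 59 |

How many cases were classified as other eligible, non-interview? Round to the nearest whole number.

5

Top = 61 + 10 = 71
COOP2 = 71 / D = 0.710
D = 71 / 0.710 = 100.0
Rest of base = 95
other eligible, non-interview = 100.0 − 95 ≈ 5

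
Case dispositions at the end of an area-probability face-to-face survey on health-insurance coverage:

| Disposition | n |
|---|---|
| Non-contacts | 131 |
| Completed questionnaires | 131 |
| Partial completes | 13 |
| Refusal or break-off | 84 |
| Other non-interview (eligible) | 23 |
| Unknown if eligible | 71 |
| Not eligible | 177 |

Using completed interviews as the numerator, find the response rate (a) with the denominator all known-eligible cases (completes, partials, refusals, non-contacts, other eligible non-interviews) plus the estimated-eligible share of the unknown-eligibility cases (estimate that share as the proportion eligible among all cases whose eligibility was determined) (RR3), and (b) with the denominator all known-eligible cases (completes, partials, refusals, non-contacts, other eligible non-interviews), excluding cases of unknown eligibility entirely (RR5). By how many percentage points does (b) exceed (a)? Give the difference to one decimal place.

3.9

Numerator → 131
Determined eligible → 131 + 13 + 84 + 131 + 23 = 382
e = 382 / (382 + 177) = 382 / 559 = 0.6834
Eligible share of unknowns → 0.6834 × 71 = 48.52
Denominator → 382 + 48.52 = 430.52
RR3 = 131 / 430.52 = 0.3043
Denominator → 131 + 13 + 84 + 131 + 23 = 382
RR5 = 131 / 382 = 0.3429
Difference = 34.29 − 30.43 = 3.86 percentage points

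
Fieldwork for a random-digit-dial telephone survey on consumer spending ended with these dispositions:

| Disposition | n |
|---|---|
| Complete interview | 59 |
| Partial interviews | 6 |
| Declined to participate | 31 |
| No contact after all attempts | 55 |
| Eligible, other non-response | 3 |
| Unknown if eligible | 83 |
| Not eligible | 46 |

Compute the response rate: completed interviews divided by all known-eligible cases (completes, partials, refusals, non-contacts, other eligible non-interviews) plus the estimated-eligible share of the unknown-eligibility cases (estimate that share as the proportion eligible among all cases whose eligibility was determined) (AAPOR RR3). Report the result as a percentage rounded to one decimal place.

27.1%

Num = 59
Eligible (known) = 59 + 6 + 31 + 55 + 3 = 154
e = 154 / (154 + 46) = 154 / 200 = 0.7700
Estimated eligible among unknowns = 0.7700 × 83 = 63.91
Denominator = 154 + 63.91 = 217.91
RR3 = 59 / 217.91 = 0.2708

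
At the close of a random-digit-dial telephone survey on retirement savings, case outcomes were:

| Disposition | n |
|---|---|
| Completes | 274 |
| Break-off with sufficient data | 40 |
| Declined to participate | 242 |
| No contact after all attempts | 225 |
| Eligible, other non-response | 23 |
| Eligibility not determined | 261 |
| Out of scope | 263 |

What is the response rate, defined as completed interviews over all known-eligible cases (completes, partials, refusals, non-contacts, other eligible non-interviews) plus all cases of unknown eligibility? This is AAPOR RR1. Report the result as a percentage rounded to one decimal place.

25.7%

Numerator: 274
Base: 274 + 40 + 242 + 225 + 23 + 261 = 1065
RR1 = 274 / 1065 = 0.2573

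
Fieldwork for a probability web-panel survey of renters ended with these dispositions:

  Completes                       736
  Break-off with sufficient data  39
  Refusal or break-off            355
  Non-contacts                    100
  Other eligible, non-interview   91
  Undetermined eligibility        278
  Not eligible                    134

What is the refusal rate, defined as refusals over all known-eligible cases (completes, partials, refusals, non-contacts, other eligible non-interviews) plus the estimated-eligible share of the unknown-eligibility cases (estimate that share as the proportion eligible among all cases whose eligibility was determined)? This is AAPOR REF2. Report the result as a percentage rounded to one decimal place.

22.6%

Top = 355
Known eligible = 736 + 39 + 355 + 100 + 91 = 1321
e = 1321 / (1321 + 134) = 1321 / 1455 = 0.9079
Estimated eligible among unknowns = 0.9079 × 278 = 252.40
Denom = 1321 + 252.40 = 1573.40
REF2 = 355 / 1573.40 = 0.2256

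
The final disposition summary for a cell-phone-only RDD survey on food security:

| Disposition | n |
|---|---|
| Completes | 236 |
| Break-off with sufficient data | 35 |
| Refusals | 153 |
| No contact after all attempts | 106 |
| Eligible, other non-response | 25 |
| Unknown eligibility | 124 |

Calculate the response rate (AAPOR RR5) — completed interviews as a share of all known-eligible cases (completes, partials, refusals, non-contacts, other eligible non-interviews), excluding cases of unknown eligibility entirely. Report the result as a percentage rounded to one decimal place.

Numerator: 236
Denominator: 236 + 35 + 153 + 106 + 25 = 555
RR5 = 236 / 555 = 0.4252

42.5%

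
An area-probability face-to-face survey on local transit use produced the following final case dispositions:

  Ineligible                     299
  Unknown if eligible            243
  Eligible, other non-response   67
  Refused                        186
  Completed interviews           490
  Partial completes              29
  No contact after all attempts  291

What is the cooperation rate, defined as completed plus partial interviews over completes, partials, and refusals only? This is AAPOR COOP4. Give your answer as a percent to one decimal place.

73.6%

Numerator = 490 + 29 = 519
Denominator = 490 + 29 + 186 = 705
COOP4 = 519 / 705 = 0.7362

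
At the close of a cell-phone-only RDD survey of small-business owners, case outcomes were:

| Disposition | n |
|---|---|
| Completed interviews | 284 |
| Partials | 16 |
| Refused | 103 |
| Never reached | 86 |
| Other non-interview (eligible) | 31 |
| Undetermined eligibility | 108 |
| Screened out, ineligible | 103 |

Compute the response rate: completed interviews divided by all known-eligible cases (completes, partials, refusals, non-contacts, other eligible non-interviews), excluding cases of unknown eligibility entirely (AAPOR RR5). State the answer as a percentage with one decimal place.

54.6%

Num → 284
Base → 284 + 16 + 103 + 86 + 31 = 520
RR5 = 284 / 520 = 0.5462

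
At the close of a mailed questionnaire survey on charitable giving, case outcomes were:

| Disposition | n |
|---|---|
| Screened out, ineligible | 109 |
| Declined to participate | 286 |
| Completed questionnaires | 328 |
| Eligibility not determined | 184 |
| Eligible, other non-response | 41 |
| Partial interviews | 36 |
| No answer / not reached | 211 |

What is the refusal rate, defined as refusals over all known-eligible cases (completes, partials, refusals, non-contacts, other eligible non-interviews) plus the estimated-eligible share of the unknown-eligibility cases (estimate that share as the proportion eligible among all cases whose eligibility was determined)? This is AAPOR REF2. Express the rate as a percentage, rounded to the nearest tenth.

Top = 286
Known eligible = 328 + 36 + 286 + 211 + 41 = 902
e = 902 / (902 + 109) = 902 / 1011 = 0.8922
e × U = 0.8922 × 184 = 164.16
Denominator = 902 + 164.16 = 1066.16
REF2 = 286 / 1066.16 = 0.2683

26.8%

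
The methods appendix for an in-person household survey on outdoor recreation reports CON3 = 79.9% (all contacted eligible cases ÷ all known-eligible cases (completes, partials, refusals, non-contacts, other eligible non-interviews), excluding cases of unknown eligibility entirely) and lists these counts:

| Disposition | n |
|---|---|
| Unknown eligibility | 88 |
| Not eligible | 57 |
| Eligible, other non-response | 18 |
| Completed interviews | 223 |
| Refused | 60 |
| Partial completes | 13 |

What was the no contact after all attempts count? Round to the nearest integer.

79

Num: 223 + 13 + 60 + 18 = 314
CON3 = 314 / D = 0.799
D = 314 / 0.799 = 393.0
Other denominator terms total 314
no contact after all attempts = 393.0 − 314 ≈ 79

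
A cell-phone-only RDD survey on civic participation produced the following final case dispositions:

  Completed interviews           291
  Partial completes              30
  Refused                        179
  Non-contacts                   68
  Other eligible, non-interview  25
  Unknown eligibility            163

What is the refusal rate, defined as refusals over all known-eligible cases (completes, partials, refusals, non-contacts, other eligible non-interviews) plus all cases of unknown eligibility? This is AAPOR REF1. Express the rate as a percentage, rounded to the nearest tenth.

23.7%

Top: 179
Denom: 291 + 30 + 179 + 68 + 25 + 163 = 756
REF1 = 179 / 756 = 0.2368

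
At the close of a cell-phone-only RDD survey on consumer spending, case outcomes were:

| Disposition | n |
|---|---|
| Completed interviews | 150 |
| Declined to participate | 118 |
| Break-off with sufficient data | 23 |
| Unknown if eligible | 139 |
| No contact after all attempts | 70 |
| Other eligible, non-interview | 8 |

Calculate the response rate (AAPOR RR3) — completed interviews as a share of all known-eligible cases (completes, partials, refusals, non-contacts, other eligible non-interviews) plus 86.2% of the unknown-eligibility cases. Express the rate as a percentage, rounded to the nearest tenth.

Top: 150
Determined eligible: 150 + 23 + 118 + 70 + 8 = 369
Estimated eligible among unknowns: 0.8620 × 139 = 119.82
Base: 369 + 119.82 = 488.82
RR3 = 150 / 488.82 = 0.3069

30.7%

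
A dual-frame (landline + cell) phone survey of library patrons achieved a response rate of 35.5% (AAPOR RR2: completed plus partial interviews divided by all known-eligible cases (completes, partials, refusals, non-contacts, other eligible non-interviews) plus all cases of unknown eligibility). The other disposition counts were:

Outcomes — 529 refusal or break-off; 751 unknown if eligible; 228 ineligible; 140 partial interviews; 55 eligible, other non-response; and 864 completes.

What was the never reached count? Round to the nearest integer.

489

Numerator: 864 + 140 = 1004
RR2 = 1004 / D = 0.355
D = 1004 / 0.355 = 2828.2
Remaining denominator categories sum to 2339
never reached = 2828.2 − 2339 ≈ 489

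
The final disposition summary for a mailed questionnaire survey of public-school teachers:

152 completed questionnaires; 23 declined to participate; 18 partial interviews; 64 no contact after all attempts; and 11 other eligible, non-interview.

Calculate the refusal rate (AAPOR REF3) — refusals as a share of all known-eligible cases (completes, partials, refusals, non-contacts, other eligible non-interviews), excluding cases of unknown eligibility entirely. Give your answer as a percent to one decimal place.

8.6%

Numerator: 23
Base: 152 + 18 + 23 + 64 + 11 = 268
REF3 = 23 / 268 = 0.0858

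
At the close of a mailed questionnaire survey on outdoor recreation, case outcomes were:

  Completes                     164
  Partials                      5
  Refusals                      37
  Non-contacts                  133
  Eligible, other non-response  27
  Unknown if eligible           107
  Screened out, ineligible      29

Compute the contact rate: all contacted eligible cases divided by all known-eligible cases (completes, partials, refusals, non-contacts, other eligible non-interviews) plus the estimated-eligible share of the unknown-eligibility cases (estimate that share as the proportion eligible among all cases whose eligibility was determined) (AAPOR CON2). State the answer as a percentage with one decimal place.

Top: 164 + 5 + 37 + 27 = 233
Eligible (known): 164 + 5 + 37 + 133 + 27 = 366
e = 366 / (366 + 29) = 366 / 395 = 0.9266
Estimated eligible among unknowns: 0.9266 × 107 = 99.15
Denominator: 366 + 99.15 = 465.15
CON2 = 233 / 465.15 = 0.5009

50.1%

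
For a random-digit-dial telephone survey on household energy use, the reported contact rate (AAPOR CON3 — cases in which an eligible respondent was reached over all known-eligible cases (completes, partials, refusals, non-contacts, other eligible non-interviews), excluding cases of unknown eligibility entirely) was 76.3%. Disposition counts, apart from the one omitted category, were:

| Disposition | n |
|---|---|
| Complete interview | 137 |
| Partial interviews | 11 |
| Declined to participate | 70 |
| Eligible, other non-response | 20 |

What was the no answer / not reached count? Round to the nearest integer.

Top = 137 + 11 + 70 + 20 = 238
CON3 = 238 / D = 0.763
D = 238 / 0.763 = 311.9
Rest of base = 238
no answer / not reached = 311.9 − 238 ≈ 74

74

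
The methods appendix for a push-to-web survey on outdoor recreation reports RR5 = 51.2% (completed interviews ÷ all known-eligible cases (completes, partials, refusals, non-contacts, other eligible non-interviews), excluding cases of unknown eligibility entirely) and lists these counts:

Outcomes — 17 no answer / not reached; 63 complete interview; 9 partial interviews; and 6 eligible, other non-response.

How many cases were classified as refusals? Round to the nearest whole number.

28

RR5 = 63 / D = 0.512
D = 63 / 0.512 = 123.0
Other denominator terms total 95
refusals = 123.0 − 95 ≈ 28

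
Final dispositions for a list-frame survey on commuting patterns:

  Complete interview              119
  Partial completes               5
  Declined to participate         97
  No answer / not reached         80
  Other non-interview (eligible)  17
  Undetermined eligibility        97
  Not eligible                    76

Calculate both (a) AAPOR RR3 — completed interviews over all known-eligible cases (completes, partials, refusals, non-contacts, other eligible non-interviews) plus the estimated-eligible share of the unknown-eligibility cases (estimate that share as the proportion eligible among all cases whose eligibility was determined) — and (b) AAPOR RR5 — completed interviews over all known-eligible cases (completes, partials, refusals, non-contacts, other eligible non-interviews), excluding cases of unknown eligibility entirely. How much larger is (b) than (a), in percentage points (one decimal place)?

Numerator = 119
Determined eligible = 119 + 5 + 97 + 80 + 17 = 318
e = 318 / (318 + 76) = 318 / 394 = 0.8071
Estimated eligible among unknowns = 0.8071 × 97 = 78.29
Denom = 318 + 78.29 = 396.29
RR3 = 119 / 396.29 = 0.3003
Denom = 119 + 5 + 97 + 80 + 17 = 318
RR5 = 119 / 318 = 0.3742
Difference = 37.42 − 30.03 = 7.39 percentage points

7.4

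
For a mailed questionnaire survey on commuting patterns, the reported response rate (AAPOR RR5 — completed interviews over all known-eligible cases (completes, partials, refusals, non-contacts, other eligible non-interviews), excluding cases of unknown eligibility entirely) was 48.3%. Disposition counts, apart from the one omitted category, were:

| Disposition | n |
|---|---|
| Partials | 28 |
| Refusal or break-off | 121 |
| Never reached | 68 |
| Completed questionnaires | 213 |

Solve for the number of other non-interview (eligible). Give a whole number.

11

RR5 = 213 / D = 0.483
D = 213 / 0.483 = 441.0
Remaining denominator categories sum to 430
other non-interview (eligible) = 441.0 − 430 ≈ 11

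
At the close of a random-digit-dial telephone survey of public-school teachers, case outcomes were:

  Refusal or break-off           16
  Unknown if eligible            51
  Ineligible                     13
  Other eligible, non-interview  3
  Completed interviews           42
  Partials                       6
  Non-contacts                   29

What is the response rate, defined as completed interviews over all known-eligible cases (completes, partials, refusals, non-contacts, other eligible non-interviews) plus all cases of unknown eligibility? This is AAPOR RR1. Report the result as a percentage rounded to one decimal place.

Numerator = 42
Denominator = 42 + 6 + 16 + 29 + 3 + 51 = 147
RR1 = 42 / 147 = 0.2857

28.6%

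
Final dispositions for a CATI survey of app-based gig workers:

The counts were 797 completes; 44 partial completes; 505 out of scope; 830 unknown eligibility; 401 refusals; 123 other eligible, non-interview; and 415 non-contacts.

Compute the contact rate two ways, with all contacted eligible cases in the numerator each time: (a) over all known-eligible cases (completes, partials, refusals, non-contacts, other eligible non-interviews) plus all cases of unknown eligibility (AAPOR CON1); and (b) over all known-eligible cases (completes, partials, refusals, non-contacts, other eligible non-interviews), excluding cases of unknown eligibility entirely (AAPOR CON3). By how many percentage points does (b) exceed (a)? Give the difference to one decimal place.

Top → 797 + 44 + 401 + 123 = 1365
Denominator → 797 + 44 + 401 + 415 + 123 + 830 = 2610
CON1 = 1365 / 2610 = 0.5230
Denominator → 797 + 44 + 401 + 415 + 123 = 1780
CON3 = 1365 / 1780 = 0.7669
Difference = 76.69 − 52.30 = 24.39 percentage points

24.4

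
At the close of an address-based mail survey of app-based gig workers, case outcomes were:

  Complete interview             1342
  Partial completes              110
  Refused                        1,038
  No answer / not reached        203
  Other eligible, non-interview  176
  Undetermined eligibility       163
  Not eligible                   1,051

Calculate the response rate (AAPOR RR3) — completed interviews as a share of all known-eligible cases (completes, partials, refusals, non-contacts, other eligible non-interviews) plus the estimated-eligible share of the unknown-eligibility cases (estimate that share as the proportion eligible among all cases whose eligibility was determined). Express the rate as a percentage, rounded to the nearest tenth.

44.9%

Numerator → 1342
Determined eligible → 1342 + 110 + 1038 + 203 + 176 = 2869
e = 2869 / (2869 + 1051) = 2869 / 3920 = 0.7319
e × U → 0.7319 × 163 = 119.30
Denominator → 2869 + 119.30 = 2988.30
RR3 = 1342 / 2988.30 = 0.4491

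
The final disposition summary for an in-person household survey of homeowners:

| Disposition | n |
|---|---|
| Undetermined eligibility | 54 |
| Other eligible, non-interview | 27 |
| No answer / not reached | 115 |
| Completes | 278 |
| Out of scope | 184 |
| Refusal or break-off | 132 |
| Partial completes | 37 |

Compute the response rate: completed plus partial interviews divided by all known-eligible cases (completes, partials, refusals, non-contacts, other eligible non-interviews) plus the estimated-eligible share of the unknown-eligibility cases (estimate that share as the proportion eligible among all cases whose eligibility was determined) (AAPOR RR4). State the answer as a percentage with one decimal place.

Top → 278 + 37 = 315
Determined eligible → 278 + 37 + 132 + 115 + 27 = 589
e = 589 / (589 + 184) = 589 / 773 = 0.7620
Estimated eligible among unknowns → 0.7620 × 54 = 41.15
Denominator → 589 + 41.15 = 630.15
RR4 = 315 / 630.15 = 0.4999

50.0%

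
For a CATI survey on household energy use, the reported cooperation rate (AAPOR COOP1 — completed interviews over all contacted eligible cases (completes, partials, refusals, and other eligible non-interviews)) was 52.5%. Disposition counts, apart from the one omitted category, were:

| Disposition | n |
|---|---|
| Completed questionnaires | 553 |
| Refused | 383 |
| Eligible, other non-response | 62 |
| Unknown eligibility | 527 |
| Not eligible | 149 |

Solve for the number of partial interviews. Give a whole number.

55

COOP1 = 553 / D = 0.525
D = 553 / 0.525 = 1053.3
Rest of base = 998
partial interviews = 1053.3 − 998 ≈ 55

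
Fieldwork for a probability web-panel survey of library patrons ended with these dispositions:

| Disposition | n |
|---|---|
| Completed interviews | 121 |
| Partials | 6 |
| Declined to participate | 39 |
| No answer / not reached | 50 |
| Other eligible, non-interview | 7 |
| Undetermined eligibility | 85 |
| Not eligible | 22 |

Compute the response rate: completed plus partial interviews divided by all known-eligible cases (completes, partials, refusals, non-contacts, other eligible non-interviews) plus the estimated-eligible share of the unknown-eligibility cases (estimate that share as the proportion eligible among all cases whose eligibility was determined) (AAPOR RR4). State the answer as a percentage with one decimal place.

Num: 121 + 6 = 127
Known eligible: 121 + 6 + 39 + 50 + 7 = 223
e = 223 / (223 + 22) = 223 / 245 = 0.9102
Estimated eligible among unknowns: 0.9102 × 85 = 77.37
Denominator: 223 + 77.37 = 300.37
RR4 = 127 / 300.37 = 0.4228

42.3%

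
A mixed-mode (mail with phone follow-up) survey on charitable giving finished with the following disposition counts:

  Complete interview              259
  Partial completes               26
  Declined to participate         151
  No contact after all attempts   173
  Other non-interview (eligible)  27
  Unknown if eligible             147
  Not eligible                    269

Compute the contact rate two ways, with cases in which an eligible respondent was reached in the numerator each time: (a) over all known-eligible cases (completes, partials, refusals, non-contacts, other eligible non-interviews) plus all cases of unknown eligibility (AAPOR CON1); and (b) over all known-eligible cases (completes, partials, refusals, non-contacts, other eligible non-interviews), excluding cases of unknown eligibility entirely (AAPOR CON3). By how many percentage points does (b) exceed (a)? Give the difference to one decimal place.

13.7

Numerator: 259 + 26 + 151 + 27 = 463
Denominator: 259 + 26 + 151 + 173 + 27 + 147 = 783
CON1 = 463 / 783 = 0.5913
Denominator: 259 + 26 + 151 + 173 + 27 = 636
CON3 = 463 / 636 = 0.7280
Difference = 72.80 − 59.13 = 13.67 percentage points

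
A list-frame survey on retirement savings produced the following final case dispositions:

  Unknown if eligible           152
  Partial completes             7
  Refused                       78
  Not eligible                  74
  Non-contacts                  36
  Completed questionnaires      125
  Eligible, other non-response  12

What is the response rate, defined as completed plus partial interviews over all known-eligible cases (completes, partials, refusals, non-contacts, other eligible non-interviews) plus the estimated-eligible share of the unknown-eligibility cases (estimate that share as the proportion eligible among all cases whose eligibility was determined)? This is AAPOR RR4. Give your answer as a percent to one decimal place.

35.1%

Num: 125 + 7 = 132
Known eligible: 125 + 7 + 78 + 36 + 12 = 258
e = 258 / (258 + 74) = 258 / 332 = 0.7771
Estimated eligible among unknowns: 0.7771 × 152 = 118.12
Denom: 258 + 118.12 = 376.12
RR4 = 132 / 376.12 = 0.3510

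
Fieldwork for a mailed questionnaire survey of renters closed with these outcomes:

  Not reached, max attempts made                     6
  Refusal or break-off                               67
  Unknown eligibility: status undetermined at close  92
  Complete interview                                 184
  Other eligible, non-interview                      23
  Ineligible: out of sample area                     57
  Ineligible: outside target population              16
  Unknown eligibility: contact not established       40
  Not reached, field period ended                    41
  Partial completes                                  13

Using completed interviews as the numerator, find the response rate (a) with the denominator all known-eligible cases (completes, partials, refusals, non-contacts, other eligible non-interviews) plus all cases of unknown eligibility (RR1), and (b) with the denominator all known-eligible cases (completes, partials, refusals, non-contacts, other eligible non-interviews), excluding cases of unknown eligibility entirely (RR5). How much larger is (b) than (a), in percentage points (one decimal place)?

15.6

Non-contacts = 41 + 6 = 47
Unknown if eligible = 40 + 92 = 132
Ineligible = 16 + 57 = 73
Top: 184
Denominator: 184 + 13 + 67 + 47 + 23 + 132 = 466
RR1 = 184 / 466 = 0.3948
Denominator: 184 + 13 + 67 + 47 + 23 = 334
RR5 = 184 / 334 = 0.5509
Difference = 55.09 − 39.48 = 15.61 percentage points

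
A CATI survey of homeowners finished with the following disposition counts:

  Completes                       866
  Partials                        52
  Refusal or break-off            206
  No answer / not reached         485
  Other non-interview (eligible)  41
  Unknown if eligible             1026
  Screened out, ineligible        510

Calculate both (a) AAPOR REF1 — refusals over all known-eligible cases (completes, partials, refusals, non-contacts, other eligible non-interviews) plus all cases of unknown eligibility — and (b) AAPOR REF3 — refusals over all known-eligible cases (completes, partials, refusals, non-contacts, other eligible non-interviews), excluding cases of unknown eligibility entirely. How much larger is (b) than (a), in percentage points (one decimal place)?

4.8

Numerator → 206
Denominator → 866 + 52 + 206 + 485 + 41 + 1026 = 2676
REF1 = 206 / 2676 = 0.0770
Denominator → 866 + 52 + 206 + 485 + 41 = 1650
REF3 = 206 / 1650 = 0.1248
Difference = 12.48 − 7.70 = 4.78 percentage points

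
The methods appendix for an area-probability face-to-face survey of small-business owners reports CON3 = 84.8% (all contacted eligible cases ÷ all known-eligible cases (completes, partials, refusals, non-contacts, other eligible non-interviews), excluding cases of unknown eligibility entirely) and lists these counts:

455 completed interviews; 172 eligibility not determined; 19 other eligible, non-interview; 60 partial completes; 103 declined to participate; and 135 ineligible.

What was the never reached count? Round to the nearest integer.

114

Num: 455 + 60 + 103 + 19 = 637
CON3 = 637 / D = 0.848
D = 637 / 0.848 = 751.2
Rest of base = 637
never reached = 751.2 − 637 ≈ 114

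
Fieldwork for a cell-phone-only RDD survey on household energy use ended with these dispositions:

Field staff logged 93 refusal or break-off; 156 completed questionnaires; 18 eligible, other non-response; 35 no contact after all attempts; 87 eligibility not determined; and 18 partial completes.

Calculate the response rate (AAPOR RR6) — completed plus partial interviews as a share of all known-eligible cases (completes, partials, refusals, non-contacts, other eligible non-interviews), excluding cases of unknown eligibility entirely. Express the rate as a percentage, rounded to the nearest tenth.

Numerator → 156 + 18 = 174
Denominator → 156 + 18 + 93 + 35 + 18 = 320
RR6 = 174 / 320 = 0.5437

54.4%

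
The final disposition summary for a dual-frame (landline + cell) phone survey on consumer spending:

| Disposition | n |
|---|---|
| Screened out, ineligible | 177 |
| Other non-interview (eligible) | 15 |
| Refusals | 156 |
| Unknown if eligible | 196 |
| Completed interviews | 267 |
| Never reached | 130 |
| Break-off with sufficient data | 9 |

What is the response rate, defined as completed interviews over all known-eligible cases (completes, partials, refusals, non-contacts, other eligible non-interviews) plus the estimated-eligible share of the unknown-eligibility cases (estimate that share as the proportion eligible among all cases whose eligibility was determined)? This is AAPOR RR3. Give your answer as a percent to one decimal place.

Numerator: 267
Eligible (known): 267 + 9 + 156 + 130 + 15 = 577
e = 577 / (577 + 177) = 577 / 754 = 0.7653
e × U: 0.7653 × 196 = 150.00
Base: 577 + 150.00 = 727.00
RR3 = 267 / 727.00 = 0.3673

36.7%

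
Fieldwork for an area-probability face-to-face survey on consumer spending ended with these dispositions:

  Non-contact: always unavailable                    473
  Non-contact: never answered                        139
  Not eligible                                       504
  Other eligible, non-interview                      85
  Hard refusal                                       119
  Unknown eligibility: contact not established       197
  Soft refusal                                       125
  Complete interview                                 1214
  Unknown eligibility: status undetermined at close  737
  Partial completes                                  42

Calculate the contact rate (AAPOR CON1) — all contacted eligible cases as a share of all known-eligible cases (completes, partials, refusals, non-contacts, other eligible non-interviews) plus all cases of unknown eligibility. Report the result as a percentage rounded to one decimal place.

50.6%

Refusal or break-off = 119 + 125 = 244
Never reached = 139 + 473 = 612
Unknown eligibility = 197 + 737 = 934
Top = 1214 + 42 + 244 + 85 = 1585
Base = 1214 + 42 + 244 + 612 + 85 + 934 = 3131
CON1 = 1585 / 3131 = 0.5062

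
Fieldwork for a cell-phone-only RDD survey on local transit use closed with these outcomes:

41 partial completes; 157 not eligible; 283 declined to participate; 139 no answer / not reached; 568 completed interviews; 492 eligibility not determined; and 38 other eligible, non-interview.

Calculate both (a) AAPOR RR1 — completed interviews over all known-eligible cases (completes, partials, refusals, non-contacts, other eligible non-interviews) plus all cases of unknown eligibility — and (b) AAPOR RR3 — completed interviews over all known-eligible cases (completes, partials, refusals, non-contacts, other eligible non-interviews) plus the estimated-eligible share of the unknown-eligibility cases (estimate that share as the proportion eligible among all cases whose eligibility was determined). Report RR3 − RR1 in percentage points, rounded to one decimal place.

Top → 568
Denom → 568 + 41 + 283 + 139 + 38 + 492 = 1561
RR1 = 568 / 1561 = 0.3639
Eligible (known) → 568 + 41 + 283 + 139 + 38 = 1069
e = 1069 / (1069 + 157) = 1069 / 1226 = 0.8719
Eligible share of unknowns → 0.8719 × 492 = 428.97
Denom → 1069 + 428.97 = 1497.97
RR3 = 568 / 1497.97 = 0.3792
Difference = 37.92 − 36.39 = 1.53 percentage points

1.5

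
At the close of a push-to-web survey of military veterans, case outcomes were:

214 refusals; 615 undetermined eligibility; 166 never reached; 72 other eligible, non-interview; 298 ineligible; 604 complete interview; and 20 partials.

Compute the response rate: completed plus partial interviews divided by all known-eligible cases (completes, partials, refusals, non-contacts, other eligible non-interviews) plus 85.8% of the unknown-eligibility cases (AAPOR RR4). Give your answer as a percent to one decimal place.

38.9%

Numerator: 604 + 20 = 624
Known eligible: 604 + 20 + 214 + 166 + 72 = 1076
Estimated eligible among unknowns: 0.8580 × 615 = 527.67
Denom: 1076 + 527.67 = 1603.67
RR4 = 624 / 1603.67 = 0.3891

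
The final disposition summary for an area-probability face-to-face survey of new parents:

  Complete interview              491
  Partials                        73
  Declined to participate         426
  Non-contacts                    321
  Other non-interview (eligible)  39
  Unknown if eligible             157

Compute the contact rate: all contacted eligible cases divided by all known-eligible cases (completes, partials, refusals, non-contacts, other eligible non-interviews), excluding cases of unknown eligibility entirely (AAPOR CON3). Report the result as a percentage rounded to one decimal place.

Numerator → 491 + 73 + 426 + 39 = 1029
Denom → 491 + 73 + 426 + 321 + 39 = 1350
CON3 = 1029 / 1350 = 0.7622

76.2%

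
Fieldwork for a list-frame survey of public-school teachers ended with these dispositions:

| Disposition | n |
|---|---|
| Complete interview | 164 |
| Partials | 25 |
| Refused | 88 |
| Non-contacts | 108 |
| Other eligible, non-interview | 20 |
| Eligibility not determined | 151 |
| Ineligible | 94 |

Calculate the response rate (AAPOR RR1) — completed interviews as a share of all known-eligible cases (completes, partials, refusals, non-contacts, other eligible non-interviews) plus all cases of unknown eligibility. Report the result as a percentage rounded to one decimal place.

Num: 164
Base: 164 + 25 + 88 + 108 + 20 + 151 = 556
RR1 = 164 / 556 = 0.2950

29.5%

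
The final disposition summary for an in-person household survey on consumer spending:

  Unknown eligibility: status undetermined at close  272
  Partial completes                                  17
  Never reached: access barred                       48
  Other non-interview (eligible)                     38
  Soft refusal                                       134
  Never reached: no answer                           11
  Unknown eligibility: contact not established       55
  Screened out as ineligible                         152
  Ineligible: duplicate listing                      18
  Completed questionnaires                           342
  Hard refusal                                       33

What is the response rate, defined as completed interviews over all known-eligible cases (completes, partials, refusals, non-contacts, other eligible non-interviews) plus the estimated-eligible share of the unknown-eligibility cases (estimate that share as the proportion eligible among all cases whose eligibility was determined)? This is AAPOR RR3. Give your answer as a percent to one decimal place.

38.9%

Refused = 33 + 134 = 167
Never reached = 11 + 48 = 59
Unknown eligibility = 55 + 272 = 327
Not eligible = 152 + 18 = 170
Numerator = 342
Known eligible = 342 + 17 + 167 + 59 + 38 = 623
e = 623 / (623 + 170) = 623 / 793 = 0.7856
Eligible share of unknowns = 0.7856 × 327 = 256.89
Denominator = 623 + 256.89 = 879.89
RR3 = 342 / 879.89 = 0.3887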